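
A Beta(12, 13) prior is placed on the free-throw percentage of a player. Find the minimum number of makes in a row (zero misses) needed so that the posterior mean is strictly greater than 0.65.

k = 13

After k makes and 0 misses the posterior is Beta(12+k, 13), with mean (12+k)/(12+13+k).
Set (12+k)/(25+k) > 0.65 and solve: k > (0.65·25 − 12)/(1 − 0.65) = 12.143.
The smallest integer exceeding 12.143 is 13, and checking k=13: (25)/(38) = 0.6579 > 0.65.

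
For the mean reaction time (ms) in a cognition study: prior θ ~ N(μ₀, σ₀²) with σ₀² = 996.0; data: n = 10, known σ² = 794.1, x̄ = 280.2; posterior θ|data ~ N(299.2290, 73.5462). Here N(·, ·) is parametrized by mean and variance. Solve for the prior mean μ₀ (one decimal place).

μ₀ = 537.9

The posterior mean is a precision-weighted average: μ_n = (τ₀μ₀ + τ_data·x̄)/(τ₀+τ_data), with τ₀=1/σ₀² and τ_data=n/σ².
Here τ₀ = 1/996.0 = 0.001004 and τ_data = 10/794.1 = 0.012593, so τ_n = 0.013597.
Rearranging for μ₀: μ₀ = (μ_n·τ_n − τ_data·x̄)/τ₀ = (299.2290·0.013597 − 0.012593·280.2) / 0.001004 = 0.540058/0.001004 ≈ 537.9.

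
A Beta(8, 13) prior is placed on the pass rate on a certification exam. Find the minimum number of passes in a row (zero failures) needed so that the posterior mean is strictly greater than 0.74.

After k passes and 0 failures the posterior is Beta(8+k, 13), with mean (8+k)/(8+13+k).
Set (8+k)/(21+k) > 0.74 and solve: k > (0.74·21 − 8)/(1 − 0.74) = 29.000.
The smallest integer exceeding 29.000 is 30, and checking k=30: (38)/(51) = 0.7451 > 0.74.

k = 30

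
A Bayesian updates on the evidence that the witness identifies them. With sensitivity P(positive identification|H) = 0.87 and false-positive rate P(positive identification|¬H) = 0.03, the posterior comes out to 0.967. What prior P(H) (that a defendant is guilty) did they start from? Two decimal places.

P(H) = 0.50

Bayes' rule in odds form gives O(H|E) = O(H)·[P(E|H)/P(E|¬H)], hence O(H) = O(H|E)/LR.
Posterior odds = 0.967/(1−0.967) = 29.3030. LR = 0.87/0.03 = 29.0000.
Prior odds = 29.3030/29.0000 = 1.0104, so P(H) = 1.0104/(1+1.0104) ≈ 0.50.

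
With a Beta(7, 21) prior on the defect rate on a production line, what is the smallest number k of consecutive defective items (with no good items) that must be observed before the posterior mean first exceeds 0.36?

k = 5

After k defective items and 0 good items the posterior is Beta(7+k, 21), with mean (7+k)/(7+21+k).
Set (7+k)/(28+k) > 0.36 and solve: k > (0.36·28 − 7)/(1 − 0.36) = 4.812.
The smallest integer exceeding 4.812 is 5, and checking k=5: (12)/(33) = 0.3636 > 0.36.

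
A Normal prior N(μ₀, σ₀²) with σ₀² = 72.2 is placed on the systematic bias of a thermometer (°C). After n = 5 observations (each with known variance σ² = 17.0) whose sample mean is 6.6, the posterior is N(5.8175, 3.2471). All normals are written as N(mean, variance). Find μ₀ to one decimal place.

With known observation variance, the Normal–Normal posterior has precision τ_n = τ₀ + n/σ² and mean μ_n = (τ₀μ₀ + (n/σ²)x̄)/τ_n.
Here τ₀ = 1/72.2 = 0.013850 and τ_data = 5/17.0 = 0.294118, so τ_n = 0.307968.
Rearranging for μ₀: μ₀ = (μ_n·τ_n − τ_data·x̄)/τ₀ = (5.8175·0.307968 − 0.294118·6.6) / 0.013850 = -0.149575/0.013850 ≈ -10.8.

μ₀ = -10.8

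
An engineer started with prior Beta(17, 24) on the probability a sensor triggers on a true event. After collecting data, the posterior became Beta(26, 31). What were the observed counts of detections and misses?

9 detections and 7 misses

A Beta(a, b) prior with s successes and f failures in binomial data gives a Beta(a+s, b+f) posterior.
So s = 26 − 17 = 9 and f = 31 − 24 = 7.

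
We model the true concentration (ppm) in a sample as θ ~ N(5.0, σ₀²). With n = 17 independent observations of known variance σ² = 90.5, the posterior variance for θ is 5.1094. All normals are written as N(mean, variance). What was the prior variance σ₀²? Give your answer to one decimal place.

Posterior precision equals prior precision plus data precision: 1/σ_n² = 1/σ₀² + n/σ².
So 1/σ₀² = 1/5.1094 − 17/90.5 = 0.195718 − 0.187845 = 0.007873.
Hence σ₀² = 1/0.007873 ≈ 127.0.

σ₀² = 127.0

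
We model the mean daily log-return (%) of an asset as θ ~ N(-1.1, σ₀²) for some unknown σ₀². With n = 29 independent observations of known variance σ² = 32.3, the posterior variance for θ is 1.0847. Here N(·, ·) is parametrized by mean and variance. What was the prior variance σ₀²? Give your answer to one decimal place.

For the Normal–Normal model with known σ², precisions add: τ_n = τ₀ + n/σ².
So 1/σ₀² = 1/1.0847 − 29/32.3 = 0.921914 − 0.897833 = 0.024081.
Hence σ₀² = 1/0.024081 ≈ 41.5.

σ₀² = 41.5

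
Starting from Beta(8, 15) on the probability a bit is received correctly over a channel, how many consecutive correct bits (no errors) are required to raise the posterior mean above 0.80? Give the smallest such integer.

k = 53

After k correct bits and 0 errors the posterior is Beta(8+k, 15), with mean (8+k)/(8+15+k).
Set (8+k)/(23+k) > 0.80 and solve: k > (0.80·23 − 8)/(1 − 0.80) = 52.000.
The smallest integer exceeding 52.000 is 53.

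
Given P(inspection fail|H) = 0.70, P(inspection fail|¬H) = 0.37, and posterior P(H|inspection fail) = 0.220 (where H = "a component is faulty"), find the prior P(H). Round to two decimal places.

P(H) = 0.13

Bayes' rule in odds form gives O(H|E) = O(H)·[P(E|H)/P(E|¬H)], hence O(H) = O(H|E)/LR.
Posterior odds = 0.220/(1−0.220) = 0.2821. LR = 0.70/0.37 = 1.8919.
Prior odds = 0.2821/1.8919 = 0.1491, so P(H) = 0.1491/(1+0.1491) ≈ 0.13.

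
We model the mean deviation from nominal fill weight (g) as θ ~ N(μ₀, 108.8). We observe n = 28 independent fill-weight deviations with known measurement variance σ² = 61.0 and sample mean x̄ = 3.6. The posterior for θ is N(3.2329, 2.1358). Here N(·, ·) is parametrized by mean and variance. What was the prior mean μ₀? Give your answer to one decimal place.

μ₀ = -15.1

With known observation variance, the Normal–Normal posterior has precision τ_n = τ₀ + n/σ² and mean μ_n = (τ₀μ₀ + (n/σ²)x̄)/τ_n.
Here τ₀ = 1/108.8 = 0.009191 and τ_data = 28/61.0 = 0.459016, so τ_n = 0.468207.
Rearranging for μ₀: μ₀ = (μ_n·τ_n − τ_data·x̄)/τ₀ = (3.2329·0.468207 − 0.459016·3.6) / 0.009191 = -0.138791/0.009191 ≈ -15.1.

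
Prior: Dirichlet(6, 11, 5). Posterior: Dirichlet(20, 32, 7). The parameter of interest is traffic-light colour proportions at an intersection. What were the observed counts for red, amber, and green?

For a Dirichlet(α) prior with multinomial counts c, the posterior is Dirichlet(α + c) componentwise.
Counts are posterior − prior componentwise: 20−6=14, 32−11=21, 7−5=2.

counts (14, 21, 2)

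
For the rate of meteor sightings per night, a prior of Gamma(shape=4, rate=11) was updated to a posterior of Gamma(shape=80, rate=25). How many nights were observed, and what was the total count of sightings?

Gamma–Poisson conjugacy: posterior shape = α + Σxᵢ, posterior rate = β + n.
Matching: Σxᵢ = 80 − 4 = 76 and n = 25 − 11 = 14.

n = 14 nights with total 76 sightings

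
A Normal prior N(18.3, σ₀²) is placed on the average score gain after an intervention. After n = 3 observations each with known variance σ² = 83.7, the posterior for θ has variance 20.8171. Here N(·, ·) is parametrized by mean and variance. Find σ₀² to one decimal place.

For the Normal–Normal model with known σ², precisions add: τ_n = τ₀ + n/σ².
So 1/σ₀² = 1/20.8171 − 3/83.7 = 0.048037 − 0.035842 = 0.012195.
Hence σ₀² = 1/0.012195 ≈ 82.0.

σ₀² = 82.0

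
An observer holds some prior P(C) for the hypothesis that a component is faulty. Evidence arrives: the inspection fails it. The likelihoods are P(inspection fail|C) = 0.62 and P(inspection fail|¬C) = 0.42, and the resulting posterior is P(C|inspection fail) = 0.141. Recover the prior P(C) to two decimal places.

P(C) = 0.10

In odds form, posterior odds = prior odds × likelihood ratio, so prior odds = posterior odds ÷ LR.
Posterior odds = 0.141/(1−0.141) = 0.1641. LR = 0.62/0.42 = 1.4762.
Prior odds = 0.1641/1.4762 = 0.1112, so P(C) = 0.1112/(1+0.1112) ≈ 0.10.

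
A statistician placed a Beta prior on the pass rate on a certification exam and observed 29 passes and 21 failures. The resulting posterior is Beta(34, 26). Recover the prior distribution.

Beta is conjugate to the binomial likelihood: posterior = Beta(α+s, β+f).
Subtract the data counts: 34−29=5, 26−21=5.

Beta(5, 5)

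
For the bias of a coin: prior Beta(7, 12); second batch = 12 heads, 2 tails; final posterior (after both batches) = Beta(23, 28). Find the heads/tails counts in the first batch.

Because Beta–binomial updating is additive in the counts, the combined data contributed (α_post−α_prior, β_post−β_prior) successes and failures.
Total across both batches: 23−7=16 heads, 28−12=16 tails.
Subtract the second batch: 16−12=4 heads and 16−2=14 tails.

4 heads and 14 tails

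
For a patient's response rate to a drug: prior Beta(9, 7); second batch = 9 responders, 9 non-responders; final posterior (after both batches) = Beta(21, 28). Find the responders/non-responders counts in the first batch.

3 responders and 12 non-responders

Sequential conjugate updates are equivalent to a single update on the pooled data, so total successes = posterior α − prior α and total failures = posterior β − prior β.
Total across both batches: 21−9=12 responders, 28−7=21 non-responders.
Subtract the second batch: 12−9=3 responders and 21−9=12 non-responders.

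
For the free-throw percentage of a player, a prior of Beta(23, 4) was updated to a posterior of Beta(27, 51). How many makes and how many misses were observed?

4 makes and 47 misses

Beta is conjugate to the binomial likelihood: posterior = Beta(a+s, b+f).
So s = 27 − 23 = 4 and f = 51 − 4 = 47.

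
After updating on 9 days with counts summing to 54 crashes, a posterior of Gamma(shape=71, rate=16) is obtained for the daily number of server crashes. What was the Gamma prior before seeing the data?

Gamma(shape=17, rate=7)

A Gamma(α, β) prior (rate parametrization) on a Poisson rate with n observations summing to S gives posterior Gamma(α+S, β+n).
So α = 71 − 54 = 17 and β = 16 − 9 = 7.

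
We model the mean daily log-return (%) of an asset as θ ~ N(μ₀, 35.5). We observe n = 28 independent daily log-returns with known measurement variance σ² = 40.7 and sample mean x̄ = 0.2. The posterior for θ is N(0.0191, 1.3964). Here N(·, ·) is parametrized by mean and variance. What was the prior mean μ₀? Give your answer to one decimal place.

With known observation variance, the Normal–Normal posterior has precision τ_n = τ₀ + n/σ² and mean μ_n = (τ₀μ₀ + (n/σ²)x̄)/τ_n.
Here τ₀ = 1/35.5 = 0.028169 and τ_data = 28/40.7 = 0.687961, so τ_n = 0.716130.
Rearranging for μ₀: μ₀ = (μ_n·τ_n − τ_data·x̄)/τ₀ = (0.0191·0.716130 − 0.687961·0.2) / 0.028169 = -0.123914/0.028169 ≈ -4.4.

μ₀ = -4.4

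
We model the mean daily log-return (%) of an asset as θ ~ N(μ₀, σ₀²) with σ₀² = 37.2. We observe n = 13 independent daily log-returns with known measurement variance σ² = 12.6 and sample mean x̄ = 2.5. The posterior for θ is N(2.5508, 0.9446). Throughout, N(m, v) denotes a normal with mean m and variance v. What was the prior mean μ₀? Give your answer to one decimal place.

μ₀ = 4.5

With known observation variance, the Normal–Normal posterior has precision τ_n = τ₀ + n/σ² and mean μ_n = (τ₀μ₀ + (n/σ²)x̄)/τ_n.
Here τ₀ = 1/37.2 = 0.026882 and τ_data = 13/12.6 = 1.031746, so τ_n = 1.058628.
Rearranging for μ₀: μ₀ = (μ_n·τ_n − τ_data·x̄)/τ₀ = (2.5508·1.058628 − 1.031746·2.5) / 0.026882 = 0.120983/0.026882 ≈ 4.5.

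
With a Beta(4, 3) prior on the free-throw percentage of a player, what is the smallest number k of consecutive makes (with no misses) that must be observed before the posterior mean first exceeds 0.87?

After k makes and 0 misses the posterior is Beta(4+k, 3), with mean (4+k)/(4+3+k).
Set (4+k)/(7+k) > 0.87 and solve: k > (0.87·7 − 4)/(1 − 0.87) = 16.077.
The smallest integer exceeding 16.077 is 17, and checking k=17: (21)/(24) = 0.8750 > 0.87.

k = 17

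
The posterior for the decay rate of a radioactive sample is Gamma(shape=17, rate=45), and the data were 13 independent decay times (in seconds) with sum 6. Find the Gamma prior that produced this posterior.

Gamma–exponential conjugacy: posterior shape = α + n, posterior rate = β + Σtᵢ.
So α = 17 − 13 = 4 and β = 45 − 6 = 39.

Gamma(shape=4, rate=39)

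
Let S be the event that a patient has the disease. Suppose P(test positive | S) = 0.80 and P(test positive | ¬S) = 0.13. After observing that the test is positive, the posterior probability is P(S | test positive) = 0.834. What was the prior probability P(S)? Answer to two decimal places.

P(S) = 0.45

Bayes' rule in odds form gives O(S|E) = O(S)·[P(E|S)/P(E|¬S)], hence O(S) = O(S|E)/LR.
Posterior odds = 0.834/(1−0.834) = 5.0241. LR = 0.80/0.13 = 6.1538.
Prior odds = 5.0241/6.1538 = 0.8164, so P(S) = 0.8164/(1+0.8164) ≈ 0.45.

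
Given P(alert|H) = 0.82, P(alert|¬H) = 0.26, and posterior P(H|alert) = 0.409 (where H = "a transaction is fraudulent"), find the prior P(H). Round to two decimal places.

P(H) = 0.18

Bayes' rule in odds form gives O(H|E) = O(H)·[P(E|H)/P(E|¬H)], hence O(H) = O(H|E)/LR.
Posterior odds = 0.409/(1−0.409) = 0.6920. LR = 0.82/0.26 = 3.1538.
Prior odds = 0.6920/3.1538 = 0.2194, so P(H) = 0.2194/(1+0.2194) ≈ 0.18.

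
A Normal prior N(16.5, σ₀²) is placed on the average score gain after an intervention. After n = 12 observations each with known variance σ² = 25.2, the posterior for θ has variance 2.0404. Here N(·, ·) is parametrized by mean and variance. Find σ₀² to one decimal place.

For the Normal–Normal model with known σ², precisions add: τ_n = τ₀ + n/σ².
So 1/σ₀² = 1/2.0404 − 12/25.2 = 0.490100 − 0.476190 = 0.013910.
Hence σ₀² = 1/0.013910 ≈ 71.9.

σ₀² = 71.9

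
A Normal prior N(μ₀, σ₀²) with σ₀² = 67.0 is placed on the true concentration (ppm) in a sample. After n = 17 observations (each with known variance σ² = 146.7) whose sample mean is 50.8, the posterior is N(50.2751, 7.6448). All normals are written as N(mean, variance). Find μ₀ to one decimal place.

μ₀ = 46.2

The posterior mean is a precision-weighted average: μ_n = (τ₀μ₀ + τ_data·x̄)/(τ₀+τ_data), with τ₀=1/σ₀² and τ_data=n/σ².
Here τ₀ = 1/67.0 = 0.014925 and τ_data = 17/146.7 = 0.115883, so τ_n = 0.130808.
Rearranging for μ₀: μ₀ = (μ_n·τ_n − τ_data·x̄)/τ₀ = (50.2751·0.130808 − 0.115883·50.8) / 0.014925 = 0.689529/0.014925 ≈ 46.2.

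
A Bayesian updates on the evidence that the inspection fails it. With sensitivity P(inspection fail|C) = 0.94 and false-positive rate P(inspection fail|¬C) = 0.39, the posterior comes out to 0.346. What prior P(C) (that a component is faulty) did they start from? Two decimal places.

P(C) = 0.18

In odds form, posterior odds = prior odds × likelihood ratio, so prior odds = posterior odds ÷ LR.
Posterior odds = 0.346/(1−0.346) = 0.5291. LR = 0.94/0.39 = 2.4103.
Prior odds = 0.5291/2.4103 = 0.2195, so P(C) = 0.2195/(1+0.2195) ≈ 0.18.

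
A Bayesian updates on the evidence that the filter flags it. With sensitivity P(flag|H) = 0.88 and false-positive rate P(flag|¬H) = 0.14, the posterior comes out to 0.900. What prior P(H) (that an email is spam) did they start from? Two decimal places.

P(H) = 0.59

In odds form, posterior odds = prior odds × likelihood ratio, so prior odds = posterior odds ÷ LR.
Posterior odds = 0.900/(1−0.900) = 9.0000. LR = 0.88/0.14 = 6.2857.
Prior odds = 9.0000/6.2857 = 1.4318, so P(H) = 1.4318/(1+1.4318) ≈ 0.59.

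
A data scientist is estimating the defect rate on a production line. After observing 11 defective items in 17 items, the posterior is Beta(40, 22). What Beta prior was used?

Beta is conjugate to the binomial likelihood: posterior = Beta(a+s, b+f).
Subtract the data counts: 40−11=29, 22−6=16.

Beta(29, 16)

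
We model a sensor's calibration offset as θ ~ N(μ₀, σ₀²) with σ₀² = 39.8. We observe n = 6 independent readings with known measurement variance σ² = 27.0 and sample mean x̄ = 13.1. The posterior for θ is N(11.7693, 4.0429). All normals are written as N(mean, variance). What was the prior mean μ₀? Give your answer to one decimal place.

The posterior mean is a precision-weighted average: μ_n = (τ₀μ₀ + τ_data·x̄)/(τ₀+τ_data), with τ₀=1/σ₀² and τ_data=n/σ².
Here τ₀ = 1/39.8 = 0.025126 and τ_data = 6/27.0 = 0.222222, so τ_n = 0.247348.
Rearranging for μ₀: μ₀ = (μ_n·τ_n − τ_data·x̄)/τ₀ = (11.7693·0.247348 − 0.222222·13.1) / 0.025126 = 0.000005/0.025126 ≈ 0.0.

μ₀ = 0.0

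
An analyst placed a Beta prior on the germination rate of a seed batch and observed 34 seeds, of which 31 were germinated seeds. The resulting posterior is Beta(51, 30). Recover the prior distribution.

Beta(20, 27)

Under Beta–binomial conjugacy the posterior parameters are (α+s, β+f).
So α = 51 − 31 = 20 and β = 30 − 3 = 27.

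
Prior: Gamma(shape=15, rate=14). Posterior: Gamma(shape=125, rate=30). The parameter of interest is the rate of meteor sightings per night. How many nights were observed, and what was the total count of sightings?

n = 16 nights with total 110 sightings

Gamma–Poisson conjugacy: posterior shape = α + Σxᵢ, posterior rate = β + n.
Matching: Σxᵢ = 125 − 15 = 110 and n = 30 − 14 = 16.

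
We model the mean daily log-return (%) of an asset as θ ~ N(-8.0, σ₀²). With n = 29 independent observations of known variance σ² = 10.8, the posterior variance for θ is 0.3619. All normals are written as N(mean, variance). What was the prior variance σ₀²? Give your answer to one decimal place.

σ₀² = 12.8

For the Normal–Normal model with known σ², precisions add: τ_n = τ₀ + n/σ².
So 1/σ₀² = 1/0.3619 − 29/10.8 = 2.763194 − 2.685185 = 0.078009.
Hence σ₀² = 1/0.078009 ≈ 12.8.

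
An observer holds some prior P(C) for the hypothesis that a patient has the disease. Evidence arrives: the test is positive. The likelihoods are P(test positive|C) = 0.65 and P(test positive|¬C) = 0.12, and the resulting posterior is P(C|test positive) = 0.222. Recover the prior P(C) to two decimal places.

P(C) = 0.05

Bayes' rule in odds form gives O(C|E) = O(C)·[P(E|C)/P(E|¬C)], hence O(C) = O(C|E)/LR.
Posterior odds = 0.222/(1−0.222) = 0.2853. LR = 0.65/0.12 = 5.4167.
Prior odds = 0.2853/5.4167 = 0.0527, so P(C) = 0.0527/(1+0.0527) ≈ 0.05.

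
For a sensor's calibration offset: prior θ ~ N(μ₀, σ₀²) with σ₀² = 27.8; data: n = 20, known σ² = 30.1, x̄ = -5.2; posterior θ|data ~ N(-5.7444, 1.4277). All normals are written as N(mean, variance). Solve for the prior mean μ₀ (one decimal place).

The posterior mean is a precision-weighted average: μ_n = (τ₀μ₀ + τ_data·x̄)/(τ₀+τ_data), with τ₀=1/σ₀² and τ_data=n/σ².
Here τ₀ = 1/27.8 = 0.035971 and τ_data = 20/30.1 = 0.664452, so τ_n = 0.700423.
Rearranging for μ₀: μ₀ = (μ_n·τ_n − τ_data·x̄)/τ₀ = (-5.7444·0.700423 − 0.664452·-5.2) / 0.035971 = -0.568359/0.035971 ≈ -15.8.

μ₀ = -15.8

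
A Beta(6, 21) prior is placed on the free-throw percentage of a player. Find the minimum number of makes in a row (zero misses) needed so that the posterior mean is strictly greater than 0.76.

After k makes and 0 misses the posterior is Beta(6+k, 21), with mean (6+k)/(6+21+k).
Set (6+k)/(27+k) > 0.76 and solve: k > (0.76·27 − 6)/(1 − 0.76) = 60.500.
The smallest integer exceeding 60.500 is 61.

k = 61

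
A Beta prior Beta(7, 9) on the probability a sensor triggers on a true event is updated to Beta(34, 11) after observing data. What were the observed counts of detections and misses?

A Beta(α, β) prior with s successes and f failures in binomial data gives a Beta(α+s, β+f) posterior.
Match parameters: s=34−7=27, f=11−9=2.

27 detections and 2 misses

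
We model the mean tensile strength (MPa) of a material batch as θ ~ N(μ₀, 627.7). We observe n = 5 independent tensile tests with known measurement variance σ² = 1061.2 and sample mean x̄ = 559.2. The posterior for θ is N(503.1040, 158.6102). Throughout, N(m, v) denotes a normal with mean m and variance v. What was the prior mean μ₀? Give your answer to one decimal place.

With known observation variance, the Normal–Normal posterior has precision τ_n = τ₀ + n/σ² and mean μ_n = (τ₀μ₀ + (n/σ²)x̄)/τ_n.
Here τ₀ = 1/627.7 = 0.001593 and τ_data = 5/1061.2 = 0.004712, so τ_n = 0.006305.
Rearranging for μ₀: μ₀ = (μ_n·τ_n − τ_data·x̄)/τ₀ = (503.1040·0.006305 − 0.004712·559.2) / 0.001593 = 0.537120/0.001593 ≈ 337.2.

μ₀ = 337.2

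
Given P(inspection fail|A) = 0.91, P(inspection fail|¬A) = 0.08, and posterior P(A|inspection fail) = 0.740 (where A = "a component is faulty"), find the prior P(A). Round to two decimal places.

P(A) = 0.20

Bayes' rule in odds form gives O(A|E) = O(A)·[P(E|A)/P(E|¬A)], hence O(A) = O(A|E)/LR.
Posterior odds = 0.740/(1−0.740) = 2.8462. LR = 0.91/0.08 = 11.3750.
Prior odds = 2.8462/11.3750 = 0.2502, so P(A) = 0.2502/(1+0.2502) ≈ 0.20.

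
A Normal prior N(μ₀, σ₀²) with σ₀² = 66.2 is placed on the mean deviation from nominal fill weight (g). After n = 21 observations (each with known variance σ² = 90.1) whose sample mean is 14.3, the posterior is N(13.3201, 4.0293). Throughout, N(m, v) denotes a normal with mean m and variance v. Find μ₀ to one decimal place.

μ₀ = -1.8

The posterior mean is a precision-weighted average: μ_n = (τ₀μ₀ + τ_data·x̄)/(τ₀+τ_data), with τ₀=1/σ₀² and τ_data=n/σ².
Here τ₀ = 1/66.2 = 0.015106 and τ_data = 21/90.1 = 0.233074, so τ_n = 0.248180.
Rearranging for μ₀: μ₀ = (μ_n·τ_n − τ_data·x̄)/τ₀ = (13.3201·0.248180 − 0.233074·14.3) / 0.015106 = -0.027176/0.015106 ≈ -1.8.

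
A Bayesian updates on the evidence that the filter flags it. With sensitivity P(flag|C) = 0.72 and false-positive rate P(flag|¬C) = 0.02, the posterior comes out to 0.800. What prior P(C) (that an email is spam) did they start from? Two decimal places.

Bayes' rule in odds form gives O(C|E) = O(C)·[P(E|C)/P(E|¬C)], hence O(C) = O(C|E)/LR.
Posterior odds = 0.800/(1−0.800) = 4.0000. LR = 0.72/0.02 = 36.0000.
Prior odds = 4.0000/36.0000 = 0.1111, so P(C) = 0.1111/(1+0.1111) ≈ 0.10.

P(C) = 0.10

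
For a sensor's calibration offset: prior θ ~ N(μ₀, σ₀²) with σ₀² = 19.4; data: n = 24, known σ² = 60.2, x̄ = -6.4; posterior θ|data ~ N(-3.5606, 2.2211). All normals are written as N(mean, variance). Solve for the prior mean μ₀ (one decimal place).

The posterior mean is a precision-weighted average: μ_n = (τ₀μ₀ + τ_data·x̄)/(τ₀+τ_data), with τ₀=1/σ₀² and τ_data=n/σ².
Here τ₀ = 1/19.4 = 0.051546 and τ_data = 24/60.2 = 0.398671, so τ_n = 0.450217.
Rearranging for μ₀: μ₀ = (μ_n·τ_n − τ_data·x̄)/τ₀ = (-3.5606·0.450217 − 0.398671·-6.4) / 0.051546 = 0.948452/0.051546 ≈ 18.4.

μ₀ = 18.4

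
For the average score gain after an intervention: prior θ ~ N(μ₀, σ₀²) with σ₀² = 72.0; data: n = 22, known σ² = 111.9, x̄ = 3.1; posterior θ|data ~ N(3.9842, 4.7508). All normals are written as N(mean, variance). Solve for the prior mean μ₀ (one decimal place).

μ₀ = 16.5

With known observation variance, the Normal–Normal posterior has precision τ_n = τ₀ + n/σ² and mean μ_n = (τ₀μ₀ + (n/σ²)x̄)/τ_n.
Here τ₀ = 1/72.0 = 0.013889 and τ_data = 22/111.9 = 0.196604, so τ_n = 0.210493.
Rearranging for μ₀: μ₀ = (μ_n·τ_n − τ_data·x̄)/τ₀ = (3.9842·0.210493 − 0.196604·3.1) / 0.013889 = 0.229174/0.013889 ≈ 16.5.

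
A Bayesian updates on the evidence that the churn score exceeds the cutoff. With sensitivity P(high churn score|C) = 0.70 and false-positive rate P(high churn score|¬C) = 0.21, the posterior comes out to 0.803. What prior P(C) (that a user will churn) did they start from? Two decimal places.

In odds form, posterior odds = prior odds × likelihood ratio, so prior odds = posterior odds ÷ LR.
Posterior odds = 0.803/(1−0.803) = 4.0761. LR = 0.70/0.21 = 3.3333.
Prior odds = 4.0761/3.3333 = 1.2228, so P(C) = 1.2228/(1+1.2228) ≈ 0.55.

P(C) = 0.55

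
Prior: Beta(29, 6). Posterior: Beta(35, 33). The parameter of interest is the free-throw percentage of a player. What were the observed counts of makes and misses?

6 makes and 27 misses

Under Beta–binomial conjugacy the posterior parameters are (a+s, b+f).
Match parameters: s=35−29=6, f=33−6=27.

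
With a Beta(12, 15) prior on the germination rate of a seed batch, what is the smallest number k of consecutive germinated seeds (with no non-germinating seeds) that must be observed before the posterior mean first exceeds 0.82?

k = 57

After k germinated seeds and 0 non-germinating seeds the posterior is Beta(12+k, 15), with mean (12+k)/(12+15+k).
Set (12+k)/(27+k) > 0.82 and solve: k > (0.82·27 − 12)/(1 − 0.82) = 56.333.
The smallest integer exceeding 56.333 is 57, and checking k=57: (69)/(84) = 0.8214 > 0.82.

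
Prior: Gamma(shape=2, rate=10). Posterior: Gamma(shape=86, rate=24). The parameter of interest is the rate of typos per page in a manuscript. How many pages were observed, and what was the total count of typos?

Gamma–Poisson conjugacy: posterior shape = α + Σxᵢ, posterior rate = β + n.
Matching: Σxᵢ = 86 − 2 = 84 and n = 24 − 10 = 14.

n = 14 pages with total 84 typos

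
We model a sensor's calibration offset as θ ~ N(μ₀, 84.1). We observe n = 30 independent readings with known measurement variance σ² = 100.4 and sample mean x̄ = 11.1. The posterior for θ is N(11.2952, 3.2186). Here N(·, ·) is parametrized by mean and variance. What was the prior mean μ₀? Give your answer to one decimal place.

μ₀ = 16.2

With known observation variance, the Normal–Normal posterior has precision τ_n = τ₀ + n/σ² and mean μ_n = (τ₀μ₀ + (n/σ²)x̄)/τ_n.
Here τ₀ = 1/84.1 = 0.011891 and τ_data = 30/100.4 = 0.298805, so τ_n = 0.310696.
Rearranging for μ₀: μ₀ = (μ_n·τ_n − τ_data·x̄)/τ₀ = (11.2952·0.310696 − 0.298805·11.1) / 0.011891 = 0.192638/0.011891 ≈ 16.2.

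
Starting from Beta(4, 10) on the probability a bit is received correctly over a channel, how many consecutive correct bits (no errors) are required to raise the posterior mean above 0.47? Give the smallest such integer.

k = 5

After k correct bits and 0 errors the posterior is Beta(4+k, 10), with mean (4+k)/(4+10+k).
Set (4+k)/(14+k) > 0.47 and solve: k > (0.47·14 − 4)/(1 − 0.47) = 4.868.
The smallest integer exceeding 4.868 is 5.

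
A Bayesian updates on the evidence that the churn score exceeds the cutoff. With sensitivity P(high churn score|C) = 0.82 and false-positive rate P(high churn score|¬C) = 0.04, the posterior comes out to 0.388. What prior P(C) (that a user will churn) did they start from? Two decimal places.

P(C) = 0.03

Bayes' rule in odds form gives O(C|E) = O(C)·[P(E|C)/P(E|¬C)], hence O(C) = O(C|E)/LR.
Posterior odds = 0.388/(1−0.388) = 0.6340. LR = 0.82/0.04 = 20.5000.
Prior odds = 0.6340/20.5000 = 0.0309, so P(C) = 0.0309/(1+0.0309) ≈ 0.03.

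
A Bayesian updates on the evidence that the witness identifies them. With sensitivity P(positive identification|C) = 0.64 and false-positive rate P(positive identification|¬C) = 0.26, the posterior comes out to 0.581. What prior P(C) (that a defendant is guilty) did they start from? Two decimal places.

Bayes' rule in odds form gives O(C|E) = O(C)·[P(E|C)/P(E|¬C)], hence O(C) = O(C|E)/LR.
Posterior odds = 0.581/(1−0.581) = 1.3866. LR = 0.64/0.26 = 2.4615.
Prior odds = 1.3866/2.4615 = 0.5633, so P(C) = 0.5633/(1+0.5633) ≈ 0.36.

P(C) = 0.36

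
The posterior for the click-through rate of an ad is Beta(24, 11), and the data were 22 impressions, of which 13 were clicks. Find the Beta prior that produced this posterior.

Beta(11, 2)

Beta is conjugate to the binomial likelihood: posterior = Beta(a+s, b+f).
Subtract the data counts: 24−13=11, 11−9=2.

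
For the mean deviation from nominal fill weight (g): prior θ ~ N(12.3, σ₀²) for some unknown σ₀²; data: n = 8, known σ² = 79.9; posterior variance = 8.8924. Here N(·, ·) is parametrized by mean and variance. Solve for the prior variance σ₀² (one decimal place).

For the Normal–Normal model with known σ², precisions add: τ_n = τ₀ + n/σ².
So 1/σ₀² = 1/8.8924 − 8/79.9 = 0.112456 − 0.100125 = 0.012331.
Hence σ₀² = 1/0.012331 ≈ 81.1.

σ₀² = 81.1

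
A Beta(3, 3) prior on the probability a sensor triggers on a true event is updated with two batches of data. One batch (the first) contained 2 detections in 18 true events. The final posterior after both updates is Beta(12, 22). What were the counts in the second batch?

7 detections and 3 misses

Sequential conjugate updates are equivalent to a single update on the pooled data, so total successes = posterior α − prior α and total failures = posterior β − prior β.
Total across both batches: 12−3=9 detections, 22−3=19 misses.
Subtract the first batch: 9−2=7 detections and 19−16=3 misses.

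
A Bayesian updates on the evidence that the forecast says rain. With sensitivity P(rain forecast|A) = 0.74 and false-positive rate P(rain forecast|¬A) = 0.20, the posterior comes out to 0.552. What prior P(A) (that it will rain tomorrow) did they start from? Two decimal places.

Bayes' rule in odds form gives O(A|E) = O(A)·[P(E|A)/P(E|¬A)], hence O(A) = O(A|E)/LR.
Posterior odds = 0.552/(1−0.552) = 1.2321. LR = 0.74/0.20 = 3.7000.
Prior odds = 1.2321/3.7000 = 0.3330, so P(A) = 0.3330/(1+0.3330) ≈ 0.25.

P(A) = 0.25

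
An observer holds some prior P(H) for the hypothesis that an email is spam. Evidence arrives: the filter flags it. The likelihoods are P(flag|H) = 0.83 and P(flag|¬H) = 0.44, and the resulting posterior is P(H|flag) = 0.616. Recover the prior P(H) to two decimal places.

Bayes' rule in odds form gives O(H|E) = O(H)·[P(E|H)/P(E|¬H)], hence O(H) = O(H|E)/LR.
Posterior odds = 0.616/(1−0.616) = 1.6042. LR = 0.83/0.44 = 1.8864.
Prior odds = 1.6042/1.8864 = 0.8504, so P(H) = 0.8504/(1+0.8504) ≈ 0.46.

P(H) = 0.46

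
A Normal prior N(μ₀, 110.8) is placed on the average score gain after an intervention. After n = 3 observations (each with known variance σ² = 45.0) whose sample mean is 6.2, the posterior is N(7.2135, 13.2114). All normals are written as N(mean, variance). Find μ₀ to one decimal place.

With known observation variance, the Normal–Normal posterior has precision τ_n = τ₀ + n/σ² and mean μ_n = (τ₀μ₀ + (n/σ²)x̄)/τ_n.
Here τ₀ = 1/110.8 = 0.009025 and τ_data = 3/45.0 = 0.066667, so τ_n = 0.075692.
Rearranging for μ₀: μ₀ = (μ_n·τ_n − τ_data·x̄)/τ₀ = (7.2135·0.075692 − 0.066667·6.2) / 0.009025 = 0.132669/0.009025 ≈ 14.7.

μ₀ = 14.7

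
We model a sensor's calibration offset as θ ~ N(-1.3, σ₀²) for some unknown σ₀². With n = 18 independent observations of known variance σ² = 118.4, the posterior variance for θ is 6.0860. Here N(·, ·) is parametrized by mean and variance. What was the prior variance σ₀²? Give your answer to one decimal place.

For the Normal–Normal model with known σ², precisions add: τ_n = τ₀ + n/σ².
So 1/σ₀² = 1/6.0860 − 18/118.4 = 0.164312 − 0.152027 = 0.012285.
Hence σ₀² = 1/0.012285 ≈ 81.4.

σ₀² = 81.4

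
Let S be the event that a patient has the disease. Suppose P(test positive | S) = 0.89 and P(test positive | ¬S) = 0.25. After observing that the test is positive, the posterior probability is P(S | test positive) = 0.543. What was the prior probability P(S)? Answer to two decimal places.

In odds form, posterior odds = prior odds × likelihood ratio, so prior odds = posterior odds ÷ LR.
Posterior odds = 0.543/(1−0.543) = 1.1882. LR = 0.89/0.25 = 3.5600.
Prior odds = 1.1882/3.5600 = 0.3338, so P(S) = 0.3338/(1+0.3338) ≈ 0.25.

P(S) = 0.25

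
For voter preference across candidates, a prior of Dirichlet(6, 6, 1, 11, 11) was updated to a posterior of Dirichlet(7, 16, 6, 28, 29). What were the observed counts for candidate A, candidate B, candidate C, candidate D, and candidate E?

For a Dirichlet(α) prior with multinomial counts c, the posterior is Dirichlet(α + c) componentwise.
Counts are posterior − prior componentwise: 7−6=1, 16−6=10, 6−1=5, 28−11=17, 29−11=18.

counts (1, 10, 5, 17, 18)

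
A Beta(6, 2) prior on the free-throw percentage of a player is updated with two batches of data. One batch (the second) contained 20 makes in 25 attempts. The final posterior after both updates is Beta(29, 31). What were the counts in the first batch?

3 makes and 24 misses

Because Beta–binomial updating is additive in the counts, the combined data contributed (α_post−α_prior, β_post−β_prior) successes and failures.
Total across both batches: 29−6=23 makes, 31−2=29 misses.
Subtract the second batch: 23−20=3 makes and 29−5=24 misses.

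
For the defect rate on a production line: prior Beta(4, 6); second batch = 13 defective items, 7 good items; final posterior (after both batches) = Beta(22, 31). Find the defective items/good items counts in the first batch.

Because Beta–binomial updating is additive in the counts, the combined data contributed (α_post−α_prior, β_post−β_prior) successes and failures.
Total across both batches: 22−4=18 defective items, 31−6=25 good items.
Subtract the second batch: 18−13=5 defective items and 25−7=18 good items.

5 defective items and 18 good items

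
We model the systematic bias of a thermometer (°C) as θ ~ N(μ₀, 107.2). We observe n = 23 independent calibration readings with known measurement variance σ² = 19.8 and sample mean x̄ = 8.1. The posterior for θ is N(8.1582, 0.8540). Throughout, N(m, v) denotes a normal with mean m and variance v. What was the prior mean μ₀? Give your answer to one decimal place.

With known observation variance, the Normal–Normal posterior has precision τ_n = τ₀ + n/σ² and mean μ_n = (τ₀μ₀ + (n/σ²)x̄)/τ_n.
Here τ₀ = 1/107.2 = 0.009328 and τ_data = 23/19.8 = 1.161616, so τ_n = 1.170944.
Rearranging for μ₀: μ₀ = (μ_n·τ_n − τ_data·x̄)/τ₀ = (8.1582·1.170944 − 1.161616·8.1) / 0.009328 = 0.143706/0.009328 ≈ 15.4.

μ₀ = 15.4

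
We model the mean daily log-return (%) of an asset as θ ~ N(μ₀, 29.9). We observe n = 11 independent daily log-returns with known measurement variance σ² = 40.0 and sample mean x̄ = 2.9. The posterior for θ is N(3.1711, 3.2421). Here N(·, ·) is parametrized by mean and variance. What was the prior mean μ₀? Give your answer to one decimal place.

μ₀ = 5.4

With known observation variance, the Normal–Normal posterior has precision τ_n = τ₀ + n/σ² and mean μ_n = (τ₀μ₀ + (n/σ²)x̄)/τ_n.
Here τ₀ = 1/29.9 = 0.033445 and τ_data = 11/40.0 = 0.275000, so τ_n = 0.308445.
Rearranging for μ₀: μ₀ = (μ_n·τ_n − τ_data·x̄)/τ₀ = (3.1711·0.308445 − 0.275000·2.9) / 0.033445 = 0.180610/0.033445 ≈ 5.4.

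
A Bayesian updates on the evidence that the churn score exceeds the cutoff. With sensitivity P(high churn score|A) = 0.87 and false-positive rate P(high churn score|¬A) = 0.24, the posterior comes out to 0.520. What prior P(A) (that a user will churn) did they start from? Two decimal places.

P(A) = 0.23

Bayes' rule in odds form gives O(A|E) = O(A)·[P(E|A)/P(E|¬A)], hence O(A) = O(A|E)/LR.
Posterior odds = 0.520/(1−0.520) = 1.0833. LR = 0.87/0.24 = 3.6250.
Prior odds = 1.0833/3.6250 = 0.2988, so P(A) = 0.2988/(1+0.2988) ≈ 0.23.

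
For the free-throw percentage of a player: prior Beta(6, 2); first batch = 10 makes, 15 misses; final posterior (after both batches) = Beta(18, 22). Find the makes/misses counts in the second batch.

Sequential conjugate updates are equivalent to a single update on the pooled data, so total successes = posterior α − prior α and total failures = posterior β − prior β.
Total across both batches: 18−6=12 makes, 22−2=20 misses.
Subtract the first batch: 12−10=2 makes and 20−15=5 misses.

2 makes and 5 misses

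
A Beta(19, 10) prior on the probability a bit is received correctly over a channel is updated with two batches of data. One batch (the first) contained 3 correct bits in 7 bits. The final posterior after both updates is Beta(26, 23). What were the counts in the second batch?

4 correct bits and 9 errors

Because Beta–binomial updating is additive in the counts, the combined data contributed (α_post−α_prior, β_post−β_prior) successes and failures.
Total across both batches: 26−19=7 correct bits, 23−10=13 errors.
Subtract the first batch: 7−3=4 correct bits and 13−4=9 errors.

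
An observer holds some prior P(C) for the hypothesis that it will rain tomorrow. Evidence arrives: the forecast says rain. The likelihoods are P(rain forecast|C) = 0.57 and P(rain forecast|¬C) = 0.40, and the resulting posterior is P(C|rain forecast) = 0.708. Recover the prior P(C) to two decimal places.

P(C) = 0.63

Bayes' rule in odds form gives O(C|E) = O(C)·[P(E|C)/P(E|¬C)], hence O(C) = O(C|E)/LR.
Posterior odds = 0.708/(1−0.708) = 2.4247. LR = 0.57/0.40 = 1.4250.
Prior odds = 2.4247/1.4250 = 1.7015, so P(C) = 1.7015/(1+1.7015) ≈ 0.63.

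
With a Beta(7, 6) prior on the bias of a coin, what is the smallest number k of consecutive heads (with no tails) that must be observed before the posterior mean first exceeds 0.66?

k = 5

After k heads and 0 tails the posterior is Beta(7+k, 6), with mean (7+k)/(7+6+k).
Set (7+k)/(13+k) > 0.66 and solve: k > (0.66·13 − 7)/(1 − 0.66) = 4.647.
The smallest integer exceeding 4.647 is 5.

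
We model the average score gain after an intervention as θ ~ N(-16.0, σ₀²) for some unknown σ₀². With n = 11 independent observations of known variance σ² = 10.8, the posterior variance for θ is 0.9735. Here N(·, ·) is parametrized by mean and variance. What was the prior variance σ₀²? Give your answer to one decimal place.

For the Normal–Normal model with known σ², precisions add: τ_n = τ₀ + n/σ².
So 1/σ₀² = 1/0.9735 − 11/10.8 = 1.027221 − 1.018519 = 0.008702.
Hence σ₀² = 1/0.008702 ≈ 114.9.

σ₀² = 114.9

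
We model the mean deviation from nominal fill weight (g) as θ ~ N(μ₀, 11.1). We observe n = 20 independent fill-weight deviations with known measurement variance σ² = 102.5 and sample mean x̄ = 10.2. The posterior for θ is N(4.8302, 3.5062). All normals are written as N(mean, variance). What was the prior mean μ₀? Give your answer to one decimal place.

μ₀ = -6.8

With known observation variance, the Normal–Normal posterior has precision τ_n = τ₀ + n/σ² and mean μ_n = (τ₀μ₀ + (n/σ²)x̄)/τ_n.
Here τ₀ = 1/11.1 = 0.090090 and τ_data = 20/102.5 = 0.195122, so τ_n = 0.285212.
Rearranging for μ₀: μ₀ = (μ_n·τ_n − τ_data·x̄)/τ₀ = (4.8302·0.285212 − 0.195122·10.2) / 0.090090 = -0.612613/0.090090 ≈ -6.8.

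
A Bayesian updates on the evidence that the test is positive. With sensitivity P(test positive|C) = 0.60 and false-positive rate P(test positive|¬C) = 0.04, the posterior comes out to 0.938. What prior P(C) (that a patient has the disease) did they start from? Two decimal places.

P(C) = 0.50

In odds form, posterior odds = prior odds × likelihood ratio, so prior odds = posterior odds ÷ LR.
Posterior odds = 0.938/(1−0.938) = 15.1290. LR = 0.60/0.04 = 15.0000.
Prior odds = 15.1290/15.0000 = 1.0086, so P(C) = 1.0086/(1+1.0086) ≈ 0.50.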